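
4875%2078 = 719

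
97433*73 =7112609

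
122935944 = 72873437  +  50062507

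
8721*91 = 793611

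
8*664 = 5312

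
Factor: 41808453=3^1*1231^1*11321^1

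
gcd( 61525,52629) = 1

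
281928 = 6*46988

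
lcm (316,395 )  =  1580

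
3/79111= 3/79111= 0.00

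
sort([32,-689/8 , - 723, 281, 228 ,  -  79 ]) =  [ - 723, - 689/8, - 79, 32,228, 281 ] 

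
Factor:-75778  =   - 2^1*37889^1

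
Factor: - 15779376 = -2^4 * 3^2*109579^1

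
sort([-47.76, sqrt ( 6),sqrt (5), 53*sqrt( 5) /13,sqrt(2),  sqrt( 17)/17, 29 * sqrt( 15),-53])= [ - 53, - 47.76,sqrt(17)/17,sqrt(2), sqrt( 5), sqrt(  6 ), 53*sqrt (5) /13,29*sqrt( 15 )]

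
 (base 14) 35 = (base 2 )101111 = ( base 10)47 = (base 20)27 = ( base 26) 1L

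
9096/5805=3032/1935 =1.57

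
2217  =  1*2217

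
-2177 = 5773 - 7950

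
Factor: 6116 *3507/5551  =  2^2*3^1*11^1*13^( - 1)* 61^( - 1 )*139^1* 167^1 = 3064116/793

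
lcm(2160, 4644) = 92880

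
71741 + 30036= 101777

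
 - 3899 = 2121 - 6020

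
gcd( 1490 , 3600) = 10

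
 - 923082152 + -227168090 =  - 1150250242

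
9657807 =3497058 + 6160749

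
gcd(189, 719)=1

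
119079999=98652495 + 20427504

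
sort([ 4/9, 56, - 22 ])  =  [- 22,4/9, 56] 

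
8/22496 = 1/2812=0.00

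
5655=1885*3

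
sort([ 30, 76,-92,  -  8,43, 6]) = [ - 92,-8, 6, 30, 43, 76 ]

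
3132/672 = 4 + 37/56=4.66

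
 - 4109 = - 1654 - 2455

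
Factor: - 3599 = - 59^1*61^1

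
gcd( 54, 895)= 1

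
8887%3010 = 2867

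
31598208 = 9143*3456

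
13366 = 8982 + 4384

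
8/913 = 8/913 =0.01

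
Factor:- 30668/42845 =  -2^2 * 5^( - 1) * 17^1 * 19^( - 1) = -  68/95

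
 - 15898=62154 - 78052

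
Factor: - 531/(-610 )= 2^( - 1) * 3^2*5^(-1)*59^1*61^(-1)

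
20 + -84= -64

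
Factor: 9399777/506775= 3133259/168925= 5^( - 2)*29^( - 1) * 233^(  -  1 )*3133259^1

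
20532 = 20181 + 351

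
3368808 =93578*36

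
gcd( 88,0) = 88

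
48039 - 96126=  - 48087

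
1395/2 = 697 + 1/2 = 697.50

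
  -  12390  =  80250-92640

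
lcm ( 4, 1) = 4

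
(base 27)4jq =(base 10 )3455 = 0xd7f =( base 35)2sp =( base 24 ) 5nn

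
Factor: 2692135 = 5^1* 53^1*10159^1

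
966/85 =11 + 31/85 = 11.36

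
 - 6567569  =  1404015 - 7971584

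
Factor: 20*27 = 540   =  2^2*3^3*5^1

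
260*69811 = 18150860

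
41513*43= 1785059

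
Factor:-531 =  - 3^2*59^1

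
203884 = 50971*4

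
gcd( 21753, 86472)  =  9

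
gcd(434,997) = 1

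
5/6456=5/6456 = 0.00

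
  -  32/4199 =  - 32/4199 =-  0.01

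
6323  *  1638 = 10357074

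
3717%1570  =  577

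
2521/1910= 1 + 611/1910 = 1.32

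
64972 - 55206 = 9766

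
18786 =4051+14735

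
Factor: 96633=3^4*1193^1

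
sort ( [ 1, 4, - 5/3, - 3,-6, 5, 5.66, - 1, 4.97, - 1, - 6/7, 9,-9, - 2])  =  [ - 9, - 6, - 3, - 2 , - 5/3, - 1, - 1,-6/7, 1,4 , 4.97,  5,  5.66 , 9]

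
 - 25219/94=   -  25219/94 =- 268.29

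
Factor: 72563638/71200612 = 5183117/5085758  =  2^(  -  1) * 647^1 * 8011^1 * 2542879^( - 1) 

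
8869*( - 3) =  - 26607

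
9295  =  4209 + 5086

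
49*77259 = 3785691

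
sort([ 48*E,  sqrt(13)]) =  [sqrt(13),48*E]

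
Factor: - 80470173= -3^1*7^1  *  3831913^1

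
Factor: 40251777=3^1*719^1*18661^1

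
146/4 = 73/2 = 36.50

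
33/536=33/536 = 0.06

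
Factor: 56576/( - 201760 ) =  - 2^3*5^( - 1)*17^1 * 97^( - 1) = - 136/485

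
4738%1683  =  1372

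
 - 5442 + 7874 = 2432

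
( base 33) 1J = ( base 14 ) 3a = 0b110100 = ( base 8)64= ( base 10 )52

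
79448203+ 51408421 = 130856624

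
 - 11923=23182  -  35105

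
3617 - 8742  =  -5125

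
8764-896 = 7868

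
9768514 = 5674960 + 4093554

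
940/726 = 470/363 = 1.29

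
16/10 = 1 + 3/5 = 1.60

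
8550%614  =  568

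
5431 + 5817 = 11248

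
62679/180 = 20893/60= 348.22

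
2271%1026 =219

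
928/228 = 232/57 = 4.07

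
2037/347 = 2037/347 = 5.87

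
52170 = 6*8695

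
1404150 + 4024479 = 5428629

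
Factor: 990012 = 2^2 * 3^1*17^1*23^1 * 211^1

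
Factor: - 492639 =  - 3^1*7^1*23459^1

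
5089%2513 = 63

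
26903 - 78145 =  - 51242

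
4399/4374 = 1 +25/4374 = 1.01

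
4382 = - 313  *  (-14 ) 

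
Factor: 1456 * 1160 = 1688960 = 2^7 * 5^1*7^1*13^1 *29^1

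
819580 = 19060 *43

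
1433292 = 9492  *151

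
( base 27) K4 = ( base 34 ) g0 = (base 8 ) 1040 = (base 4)20200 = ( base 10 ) 544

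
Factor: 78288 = 2^4 * 3^1*7^1*233^1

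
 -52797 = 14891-67688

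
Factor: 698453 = 7^1*113^1*883^1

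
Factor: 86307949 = 7^1* 13^1*948439^1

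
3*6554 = 19662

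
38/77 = 38/77=   0.49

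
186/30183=62/10061 = 0.01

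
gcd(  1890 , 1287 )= 9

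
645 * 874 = 563730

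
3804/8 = 951/2 = 475.50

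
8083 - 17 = 8066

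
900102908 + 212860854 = 1112963762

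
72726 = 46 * 1581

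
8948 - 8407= 541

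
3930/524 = 7  +  1/2=7.50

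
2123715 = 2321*915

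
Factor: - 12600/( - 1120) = 2^( - 2)* 3^2 * 5^1 = 45/4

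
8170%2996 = 2178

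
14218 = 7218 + 7000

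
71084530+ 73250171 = 144334701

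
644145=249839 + 394306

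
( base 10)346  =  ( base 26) D8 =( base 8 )532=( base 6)1334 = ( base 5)2341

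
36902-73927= -37025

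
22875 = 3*7625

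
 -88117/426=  - 207 + 65/426 = - 206.85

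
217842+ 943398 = 1161240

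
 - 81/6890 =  - 1 + 6809/6890 = -0.01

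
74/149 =74/149 = 0.50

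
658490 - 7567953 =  - 6909463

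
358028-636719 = -278691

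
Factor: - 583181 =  - 583181^1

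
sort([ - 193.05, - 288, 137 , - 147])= [ - 288, - 193.05, - 147, 137]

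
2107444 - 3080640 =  - 973196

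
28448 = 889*32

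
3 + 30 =33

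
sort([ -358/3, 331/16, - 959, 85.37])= [-959, - 358/3, 331/16, 85.37] 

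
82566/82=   41283/41 = 1006.90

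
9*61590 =554310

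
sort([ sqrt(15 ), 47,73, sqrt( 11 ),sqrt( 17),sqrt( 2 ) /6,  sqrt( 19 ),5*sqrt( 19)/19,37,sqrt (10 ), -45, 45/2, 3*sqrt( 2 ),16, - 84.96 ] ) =[ - 84.96,- 45, sqrt ( 2 )/6, 5*sqrt( 19)/19,sqrt( 10 ),sqrt( 11 ),sqrt ( 15 ),sqrt (17 ), 3*sqrt ( 2 ), sqrt(19),16, 45/2, 37, 47,73 ] 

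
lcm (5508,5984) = 484704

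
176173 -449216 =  - 273043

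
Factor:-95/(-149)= 5^1*19^1 * 149^( - 1) 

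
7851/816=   2617/272   =  9.62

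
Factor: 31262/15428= 77/38 = 2^ (-1 )*7^1 * 11^1 * 19^(- 1 ) 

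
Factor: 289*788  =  2^2*17^2*197^1= 227732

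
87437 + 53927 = 141364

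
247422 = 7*35346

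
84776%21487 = 20315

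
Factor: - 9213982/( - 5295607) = 2^1*79^( - 1) *67033^(-1 )*4606991^1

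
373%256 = 117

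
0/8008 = 0  =  0.00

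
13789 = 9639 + 4150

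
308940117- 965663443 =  - 656723326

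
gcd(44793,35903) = 7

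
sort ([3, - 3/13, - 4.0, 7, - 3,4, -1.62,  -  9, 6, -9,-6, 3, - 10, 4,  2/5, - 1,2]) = [ - 10, - 9,- 9, - 6 , - 4.0,  -  3, - 1.62, - 1, - 3/13,2/5,2, 3,  3, 4, 4  ,  6, 7]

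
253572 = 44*5763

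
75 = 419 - 344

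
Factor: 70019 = 70019^1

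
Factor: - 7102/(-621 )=2^1 * 3^( - 3 )*23^( - 1 )* 53^1*67^1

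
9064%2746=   826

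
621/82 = 621/82  =  7.57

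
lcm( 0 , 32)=0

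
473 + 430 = 903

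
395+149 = 544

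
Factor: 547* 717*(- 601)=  - 235711599  =  -3^1*239^1*547^1*601^1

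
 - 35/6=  - 35/6 = - 5.83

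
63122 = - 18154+81276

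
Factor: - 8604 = - 2^2*3^2*239^1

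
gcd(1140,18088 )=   76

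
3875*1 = 3875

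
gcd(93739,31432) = 1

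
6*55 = 330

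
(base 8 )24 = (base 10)20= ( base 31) K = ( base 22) K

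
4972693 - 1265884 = 3706809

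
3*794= 2382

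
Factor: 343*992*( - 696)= -236818176 = - 2^8*3^1* 7^3*29^1*31^1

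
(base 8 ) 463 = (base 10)307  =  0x133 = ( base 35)8R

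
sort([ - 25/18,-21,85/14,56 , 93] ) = [-21 , - 25/18, 85/14,56,93 ] 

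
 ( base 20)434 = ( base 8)3200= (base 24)2L8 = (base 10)1664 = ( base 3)2021122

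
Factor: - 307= -307^1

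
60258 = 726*83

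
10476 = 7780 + 2696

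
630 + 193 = 823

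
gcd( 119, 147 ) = 7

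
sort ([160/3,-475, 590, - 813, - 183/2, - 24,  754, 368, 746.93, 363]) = [ - 813  , - 475, - 183/2,-24,160/3, 363, 368 , 590, 746.93,754] 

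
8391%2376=1263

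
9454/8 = 1181 + 3/4 = 1181.75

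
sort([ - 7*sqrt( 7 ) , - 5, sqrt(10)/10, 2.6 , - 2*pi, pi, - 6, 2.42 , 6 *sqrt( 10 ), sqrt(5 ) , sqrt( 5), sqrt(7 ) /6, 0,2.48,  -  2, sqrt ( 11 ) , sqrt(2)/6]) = [ - 7*sqrt( 7 ), - 2*pi , - 6 , - 5,  -  2 , 0,  sqrt( 2) /6,  sqrt( 10 ) /10,sqrt(7)/6,sqrt(5 ) , sqrt( 5), 2.42,2.48,2.6, pi , sqrt( 11) , 6*sqrt (10)]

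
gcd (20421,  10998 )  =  9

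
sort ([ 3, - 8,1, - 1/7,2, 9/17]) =[ - 8, - 1/7,9/17,1,2,3 ] 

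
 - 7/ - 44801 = 7/44801 = 0.00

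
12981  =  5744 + 7237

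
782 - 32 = 750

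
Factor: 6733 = 6733^1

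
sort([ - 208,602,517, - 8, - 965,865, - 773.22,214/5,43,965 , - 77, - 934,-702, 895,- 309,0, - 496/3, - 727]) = [ - 965, - 934, - 773.22,- 727,-702, - 309, - 208, - 496/3, - 77,  -  8,0,214/5, 43,517,602, 865, 895, 965]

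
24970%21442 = 3528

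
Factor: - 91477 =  - 17^1*5381^1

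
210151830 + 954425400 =1164577230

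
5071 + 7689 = 12760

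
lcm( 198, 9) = 198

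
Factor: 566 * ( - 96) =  - 54336 = - 2^6*3^1* 283^1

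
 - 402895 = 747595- 1150490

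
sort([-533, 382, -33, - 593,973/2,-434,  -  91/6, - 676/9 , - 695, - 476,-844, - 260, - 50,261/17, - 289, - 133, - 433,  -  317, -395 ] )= [ - 844, - 695,-593,- 533, - 476 , - 434,  -  433,-395 , - 317,  -  289, - 260,-133,-676/9,  -  50,-33, - 91/6 , 261/17, 382,973/2 ]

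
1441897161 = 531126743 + 910770418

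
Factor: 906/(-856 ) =  -  2^(-2) * 3^1 *107^( - 1 ) * 151^1 = -453/428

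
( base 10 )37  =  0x25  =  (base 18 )21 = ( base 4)211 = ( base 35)12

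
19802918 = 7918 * 2501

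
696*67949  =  47292504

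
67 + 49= 116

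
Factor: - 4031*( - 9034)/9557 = 2^1*19^( - 1)* 29^1*139^1*503^( -1 )*4517^1=36416054/9557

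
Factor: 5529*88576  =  2^9*3^1*19^1*  97^1*173^1 = 489736704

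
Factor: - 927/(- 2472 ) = 3/8 = 2^( - 3 )*3^1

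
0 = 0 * 952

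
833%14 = 7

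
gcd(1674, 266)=2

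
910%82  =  8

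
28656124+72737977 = 101394101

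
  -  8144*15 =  - 122160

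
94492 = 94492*1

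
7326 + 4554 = 11880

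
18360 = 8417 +9943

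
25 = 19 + 6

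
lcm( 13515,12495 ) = 662235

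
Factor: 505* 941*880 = 418180400 = 2^4* 5^2*11^1*101^1*941^1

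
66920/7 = 9560 =9560.00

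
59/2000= 59/2000 = 0.03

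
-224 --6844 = 6620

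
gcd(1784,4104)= 8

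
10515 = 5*2103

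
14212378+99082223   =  113294601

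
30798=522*59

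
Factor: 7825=5^2*313^1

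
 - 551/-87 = 19/3 = 6.33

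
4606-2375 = 2231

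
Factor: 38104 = 2^3*11^1 * 433^1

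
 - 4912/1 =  - 4912 = - 4912.00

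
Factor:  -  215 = - 5^1*43^1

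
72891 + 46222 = 119113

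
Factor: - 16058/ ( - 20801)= 2^1* 7^1 * 11^(  -  1) * 37^1*61^( - 1 ) =518/671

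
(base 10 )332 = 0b101001100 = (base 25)D7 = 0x14c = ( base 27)c8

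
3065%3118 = 3065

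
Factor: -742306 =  - 2^1*371153^1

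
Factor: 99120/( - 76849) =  - 2^4*3^1*5^1 * 7^1*31^(- 1 )*37^( - 1)*59^1*67^ ( - 1 ) 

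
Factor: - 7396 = -2^2*43^2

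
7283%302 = 35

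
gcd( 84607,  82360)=1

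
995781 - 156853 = 838928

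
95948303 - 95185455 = 762848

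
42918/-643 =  - 42918/643  =  - 66.75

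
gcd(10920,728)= 728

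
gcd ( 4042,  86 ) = 86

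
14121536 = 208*67892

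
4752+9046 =13798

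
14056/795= 17 + 541/795 = 17.68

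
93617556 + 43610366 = 137227922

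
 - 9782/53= -185 + 23/53 = - 184.57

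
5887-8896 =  - 3009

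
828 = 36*23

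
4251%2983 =1268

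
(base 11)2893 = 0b111010010100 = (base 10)3732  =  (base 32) 3kk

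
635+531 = 1166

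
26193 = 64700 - 38507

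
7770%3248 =1274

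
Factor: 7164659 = 397^1 *18047^1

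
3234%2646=588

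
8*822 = 6576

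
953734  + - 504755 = 448979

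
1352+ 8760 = 10112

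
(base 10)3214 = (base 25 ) 53E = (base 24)5DM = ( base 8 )6216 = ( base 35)2lt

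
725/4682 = 725/4682 = 0.15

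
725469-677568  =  47901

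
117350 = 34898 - -82452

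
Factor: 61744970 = 2^1 * 5^1*7^1*882071^1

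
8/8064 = 1/1008 = 0.00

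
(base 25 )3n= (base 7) 200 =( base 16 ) 62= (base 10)98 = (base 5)343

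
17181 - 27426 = - 10245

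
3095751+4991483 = 8087234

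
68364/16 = 17091/4 = 4272.75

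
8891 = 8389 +502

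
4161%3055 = 1106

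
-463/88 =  - 463/88 = -5.26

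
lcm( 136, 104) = 1768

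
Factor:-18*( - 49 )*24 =21168 = 2^4*3^3*7^2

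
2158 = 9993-7835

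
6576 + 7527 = 14103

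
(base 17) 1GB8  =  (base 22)K28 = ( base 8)23004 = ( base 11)7348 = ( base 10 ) 9732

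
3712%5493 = 3712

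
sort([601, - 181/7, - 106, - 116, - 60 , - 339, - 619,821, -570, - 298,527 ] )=[ - 619, - 570, - 339, - 298, - 116, - 106, - 60,  -  181/7,527,601, 821 ]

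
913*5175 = 4724775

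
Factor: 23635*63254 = 2^1*5^1 * 29^1*163^1*31627^1 = 1495008290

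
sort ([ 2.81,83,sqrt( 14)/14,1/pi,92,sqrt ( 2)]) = [sqrt(14) /14,1/pi, sqrt(2),2.81 , 83, 92 ]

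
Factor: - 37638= - 2^1* 3^3 * 17^1 * 41^1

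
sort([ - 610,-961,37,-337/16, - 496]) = [- 961, - 610, - 496,-337/16, 37]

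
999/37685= 999/37685= 0.03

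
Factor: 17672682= 2^1*3^1*2945447^1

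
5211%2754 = 2457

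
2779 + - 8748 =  - 5969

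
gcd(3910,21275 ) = 115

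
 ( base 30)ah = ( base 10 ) 317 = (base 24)D5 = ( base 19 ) gd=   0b100111101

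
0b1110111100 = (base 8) 1674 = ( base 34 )s4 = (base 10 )956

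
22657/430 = 22657/430 = 52.69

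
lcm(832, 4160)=4160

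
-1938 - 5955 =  - 7893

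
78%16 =14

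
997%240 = 37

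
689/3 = 229 + 2/3 = 229.67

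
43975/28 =1570 + 15/28 = 1570.54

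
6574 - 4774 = 1800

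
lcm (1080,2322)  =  46440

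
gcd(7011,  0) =7011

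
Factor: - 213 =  - 3^1*71^1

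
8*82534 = 660272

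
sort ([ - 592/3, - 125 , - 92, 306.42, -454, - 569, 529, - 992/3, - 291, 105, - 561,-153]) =[-569, - 561, - 454, - 992/3, - 291, -592/3, - 153, - 125, - 92, 105, 306.42, 529]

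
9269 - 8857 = 412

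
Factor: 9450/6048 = 25/16 = 2^( - 4)*5^2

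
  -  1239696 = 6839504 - 8079200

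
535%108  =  103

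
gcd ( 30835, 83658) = 1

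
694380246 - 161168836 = 533211410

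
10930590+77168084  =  88098674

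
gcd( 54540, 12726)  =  1818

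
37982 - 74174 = - 36192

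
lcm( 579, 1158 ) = 1158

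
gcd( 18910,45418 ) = 2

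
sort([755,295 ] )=[ 295, 755]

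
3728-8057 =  - 4329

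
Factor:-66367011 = -3^1*37^1 *597901^1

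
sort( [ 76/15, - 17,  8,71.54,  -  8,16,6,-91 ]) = [  -  91,  -  17, - 8,76/15,  6,8,16, 71.54]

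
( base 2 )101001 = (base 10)41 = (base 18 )25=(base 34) 17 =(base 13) 32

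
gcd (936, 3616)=8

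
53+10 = 63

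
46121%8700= 2621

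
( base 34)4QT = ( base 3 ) 21121002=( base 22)b9f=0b1010110100001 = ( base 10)5537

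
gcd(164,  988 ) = 4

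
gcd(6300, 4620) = 420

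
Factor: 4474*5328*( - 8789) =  - 209507541408 = -  2^5*3^2*11^1*17^1*37^1*47^1*2237^1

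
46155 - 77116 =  - 30961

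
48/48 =1= 1.00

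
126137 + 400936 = 527073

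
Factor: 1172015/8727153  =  3^( - 1 )*5^1*13^2*19^1*37^( - 1)*73^1 * 78623^ ( - 1)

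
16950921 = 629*26949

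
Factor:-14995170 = - 2^1*3^2*5^1*166613^1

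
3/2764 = 3/2764 = 0.00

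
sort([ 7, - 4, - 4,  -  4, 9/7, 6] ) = [ - 4, - 4, - 4,  9/7,6 , 7]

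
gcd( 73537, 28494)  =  1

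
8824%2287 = 1963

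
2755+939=3694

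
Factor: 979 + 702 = 41^2 =1681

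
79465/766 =103 + 567/766 = 103.74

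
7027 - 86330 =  - 79303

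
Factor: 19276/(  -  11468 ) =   -  47^ ( - 1)*79^1 = -79/47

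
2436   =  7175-4739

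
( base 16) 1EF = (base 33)f0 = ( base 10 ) 495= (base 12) 353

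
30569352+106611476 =137180828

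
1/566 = 1/566   =  0.00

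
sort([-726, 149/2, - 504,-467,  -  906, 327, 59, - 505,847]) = [-906, - 726,-505, - 504, -467, 59, 149/2,327,847]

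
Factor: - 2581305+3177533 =2^2*149057^1 = 596228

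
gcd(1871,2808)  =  1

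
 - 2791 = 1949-4740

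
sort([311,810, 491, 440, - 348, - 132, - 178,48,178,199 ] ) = [ - 348, - 178, -132, 48,178, 199,  311,440,491,810]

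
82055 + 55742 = 137797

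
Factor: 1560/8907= 520/2969 = 2^3*5^1*13^1*2969^( - 1)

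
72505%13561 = 4700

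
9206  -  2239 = 6967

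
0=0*86470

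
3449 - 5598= - 2149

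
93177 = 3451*27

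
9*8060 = 72540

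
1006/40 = 25 + 3/20 = 25.15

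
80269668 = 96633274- 16363606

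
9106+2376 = 11482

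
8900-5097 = 3803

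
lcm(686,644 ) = 31556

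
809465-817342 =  - 7877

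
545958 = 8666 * 63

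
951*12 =11412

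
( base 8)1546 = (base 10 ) 870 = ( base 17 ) 303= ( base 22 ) 1HC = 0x366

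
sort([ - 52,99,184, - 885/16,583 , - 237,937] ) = [-237,- 885/16, - 52,99, 184,583 , 937 ]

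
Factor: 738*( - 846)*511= - 2^2*3^4*7^1 * 41^1* 47^1*73^1 =- 319041828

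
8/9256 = 1/1157  =  0.00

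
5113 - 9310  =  -4197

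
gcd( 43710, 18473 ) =1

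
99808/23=4339 + 11/23= 4339.48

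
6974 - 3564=3410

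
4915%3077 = 1838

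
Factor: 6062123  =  967^1*6269^1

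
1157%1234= 1157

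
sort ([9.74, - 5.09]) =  [-5.09,9.74 ] 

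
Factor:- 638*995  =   - 2^1*5^1*11^1  *29^1*199^1  =  -  634810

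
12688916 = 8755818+3933098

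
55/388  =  55/388 = 0.14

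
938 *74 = 69412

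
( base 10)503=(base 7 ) 1316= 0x1F7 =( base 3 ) 200122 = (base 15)238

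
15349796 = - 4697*( - 3268) 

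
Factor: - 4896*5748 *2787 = -78432333696 = -2^7*3^4*17^1*479^1*929^1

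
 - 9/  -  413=9/413 =0.02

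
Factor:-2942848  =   - 2^7*83^1*277^1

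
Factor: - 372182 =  - 2^1 * 71^1*2621^1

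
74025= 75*987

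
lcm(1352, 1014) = 4056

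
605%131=81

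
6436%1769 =1129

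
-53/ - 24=2 + 5/24=2.21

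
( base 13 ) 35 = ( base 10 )44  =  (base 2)101100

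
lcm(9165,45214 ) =678210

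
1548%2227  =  1548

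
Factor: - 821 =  - 821^1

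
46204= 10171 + 36033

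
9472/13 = 728 + 8/13 = 728.62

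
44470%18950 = 6570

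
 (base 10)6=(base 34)6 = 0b110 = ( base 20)6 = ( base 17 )6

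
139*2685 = 373215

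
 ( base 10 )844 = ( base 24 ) 1b4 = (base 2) 1101001100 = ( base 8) 1514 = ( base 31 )r7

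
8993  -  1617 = 7376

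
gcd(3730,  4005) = 5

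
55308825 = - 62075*( - 891)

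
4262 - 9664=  - 5402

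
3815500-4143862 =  - 328362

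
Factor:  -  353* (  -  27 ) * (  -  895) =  - 8530245=-3^3*5^1 * 179^1*353^1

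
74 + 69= 143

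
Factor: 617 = 617^1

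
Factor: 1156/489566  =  2^1*7^(-1) *11^ ( - 2) = 2/847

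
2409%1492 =917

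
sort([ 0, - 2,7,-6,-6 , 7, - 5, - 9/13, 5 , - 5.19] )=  [-6,-6,-5.19,-5,-2, - 9/13, 0,5, 7,  7 ]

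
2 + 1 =3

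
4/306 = 2/153 = 0.01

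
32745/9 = 10915/3 = 3638.33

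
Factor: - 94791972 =-2^2*3^1*11^1*718121^1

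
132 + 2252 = 2384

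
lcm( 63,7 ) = 63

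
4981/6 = 4981/6 = 830.17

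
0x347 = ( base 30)rt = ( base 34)on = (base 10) 839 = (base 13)4C7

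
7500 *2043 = 15322500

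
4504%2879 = 1625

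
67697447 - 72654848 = -4957401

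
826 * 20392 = 16843792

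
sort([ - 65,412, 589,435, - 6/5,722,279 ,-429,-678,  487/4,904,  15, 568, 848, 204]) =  [ - 678 , - 429, - 65,- 6/5, 15, 487/4, 204,279, 412,435, 568,589,722,848 , 904] 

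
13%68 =13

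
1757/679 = 251/97  =  2.59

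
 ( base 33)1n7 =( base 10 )1855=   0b11100111111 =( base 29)25S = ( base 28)2a7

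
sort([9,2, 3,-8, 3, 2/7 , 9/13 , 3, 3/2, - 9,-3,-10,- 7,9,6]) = [ - 10,-9, - 8,-7,-3 , 2/7,  9/13, 3/2, 2,3,  3, 3, 6, 9, 9]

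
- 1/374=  - 1 + 373/374 =- 0.00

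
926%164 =106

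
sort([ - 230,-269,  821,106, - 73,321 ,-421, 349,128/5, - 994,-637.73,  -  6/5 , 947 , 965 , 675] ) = [ - 994,-637.73, - 421,- 269, - 230,-73, - 6/5,  128/5,106, 321, 349,675,821, 947,965 ]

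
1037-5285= - 4248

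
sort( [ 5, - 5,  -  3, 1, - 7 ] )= [ - 7,-5, - 3, 1,5]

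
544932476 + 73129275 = 618061751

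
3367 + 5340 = 8707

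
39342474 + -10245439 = 29097035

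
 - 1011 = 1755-2766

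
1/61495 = 1/61495 = 0.00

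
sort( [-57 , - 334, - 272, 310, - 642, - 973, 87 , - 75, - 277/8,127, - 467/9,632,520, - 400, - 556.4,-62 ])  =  [ - 973, - 642, - 556.4, - 400,  -  334, - 272,- 75, -62,-57, - 467/9, - 277/8, 87,  127,310, 520,632]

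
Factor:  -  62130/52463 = -2^1*3^1*5^1*19^1*  23^(  -  1 ) * 109^1*2281^(  -  1 )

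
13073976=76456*171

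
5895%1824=423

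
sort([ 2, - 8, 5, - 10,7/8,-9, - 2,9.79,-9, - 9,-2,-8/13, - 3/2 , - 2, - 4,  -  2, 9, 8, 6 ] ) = [-10, - 9, - 9, - 9, - 8, - 4, - 2,  -  2, - 2, - 2,-3/2,-8/13,7/8,2,5, 6,8,9, 9.79 ]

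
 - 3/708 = - 1 + 235/236 = - 0.00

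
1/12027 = 1/12027=0.00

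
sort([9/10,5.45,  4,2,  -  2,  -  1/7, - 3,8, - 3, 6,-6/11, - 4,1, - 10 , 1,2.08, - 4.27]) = [-10,-4.27,-4 ,-3,  -  3, - 2, - 6/11,- 1/7,  9/10,1,1,2,2.08,4,5.45, 6,8]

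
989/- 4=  - 989/4 = - 247.25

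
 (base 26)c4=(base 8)474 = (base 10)316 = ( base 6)1244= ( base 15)161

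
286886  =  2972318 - 2685432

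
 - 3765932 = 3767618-7533550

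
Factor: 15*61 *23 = 21045 = 3^1*5^1*23^1*61^1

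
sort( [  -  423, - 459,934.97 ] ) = [ - 459, - 423, 934.97] 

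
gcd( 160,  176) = 16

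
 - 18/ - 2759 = 18/2759=0.01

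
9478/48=4739/24=197.46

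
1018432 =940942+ 77490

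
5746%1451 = 1393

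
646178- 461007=185171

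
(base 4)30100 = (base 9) 1061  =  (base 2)1100010000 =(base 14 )400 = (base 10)784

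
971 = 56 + 915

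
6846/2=3423 = 3423.00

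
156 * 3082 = 480792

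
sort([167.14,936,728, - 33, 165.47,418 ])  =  [ - 33, 165.47,167.14,418,728,936] 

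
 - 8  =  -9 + 1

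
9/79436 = 9/79436  =  0.00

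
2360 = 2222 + 138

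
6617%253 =39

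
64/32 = 2 = 2.00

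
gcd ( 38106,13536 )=18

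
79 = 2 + 77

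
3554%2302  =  1252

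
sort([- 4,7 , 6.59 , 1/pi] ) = [ - 4, 1/pi, 6.59 , 7] 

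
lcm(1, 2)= 2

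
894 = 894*1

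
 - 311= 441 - 752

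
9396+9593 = 18989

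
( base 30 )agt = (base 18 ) 1B65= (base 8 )22445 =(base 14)3673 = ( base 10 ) 9509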